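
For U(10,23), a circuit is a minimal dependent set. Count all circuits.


In U(10,23), circuits are the (11)-element subsets.
Any set of 11 elements is dependent, and removing any one element gives
an independent set of size 10, so it is a minimal dependent set.
Number of circuits = C(23,11) = 1352078.

1352078


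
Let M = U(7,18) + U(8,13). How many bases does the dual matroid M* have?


(M1+M2)* = M1* + M2*.
M1* = U(11,18), bases: C(18,11) = 31824.
M2* = U(5,13), bases: C(13,5) = 1287.
|B(M*)| = 31824 * 1287 = 40957488.

40957488


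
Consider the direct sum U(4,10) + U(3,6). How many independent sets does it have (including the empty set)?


For a direct sum, |I(M1+M2)| = |I(M1)| * |I(M2)|.
|I(U(4,10))| = sum C(10,k) for k=0..4 = 386.
|I(U(3,6))| = sum C(6,k) for k=0..3 = 42.
Total = 386 * 42 = 16212.

16212


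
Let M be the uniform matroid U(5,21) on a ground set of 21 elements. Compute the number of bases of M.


Bases of U(5,21) are all 5-element subsets of the 21-element ground set.
Number of bases = C(21,5).
C(21,5) = 21! / (5! * 16!) = 20349.

20349


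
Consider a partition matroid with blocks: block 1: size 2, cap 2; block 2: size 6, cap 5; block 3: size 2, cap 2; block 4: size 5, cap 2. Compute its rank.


Rank of a partition matroid = sum of min(|Si|, ci) for each block.
= min(2,2) + min(6,5) + min(2,2) + min(5,2)
= 2 + 5 + 2 + 2
= 11.

11


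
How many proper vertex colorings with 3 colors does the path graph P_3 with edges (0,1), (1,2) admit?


P(P_3, k) = k * (k-1)^(2).
P(3) = 3 * 2^2 = 3 * 4 = 12.

12


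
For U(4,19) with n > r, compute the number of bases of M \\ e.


Deleting e from U(4,19) gives U(4,18) since n > r.
Bases of U(4,18) = C(18,4) = (18 * 17 * 16 * 15) / (1 * 2 * 3 * 4) = 3060.

3060


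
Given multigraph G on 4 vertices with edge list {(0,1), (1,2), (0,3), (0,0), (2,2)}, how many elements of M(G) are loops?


In a graphic matroid, a loop is a self-loop edge (u,u) with rank 0.
Examining all 5 edges for self-loops...
Self-loops found: (0,0), (2,2)
Number of loops = 2.

2


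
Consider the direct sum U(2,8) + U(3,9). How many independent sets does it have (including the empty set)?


For a direct sum, |I(M1+M2)| = |I(M1)| * |I(M2)|.
|I(U(2,8))| = sum C(8,k) for k=0..2 = 37.
|I(U(3,9))| = sum C(9,k) for k=0..3 = 130.
Total = 37 * 130 = 4810.

4810


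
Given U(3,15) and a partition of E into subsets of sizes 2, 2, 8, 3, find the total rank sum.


r(Ai) = min(|Ai|, 3) for each part.
Sum = min(2,3) + min(2,3) + min(8,3) + min(3,3)
    = 2 + 2 + 3 + 3
    = 10.

10


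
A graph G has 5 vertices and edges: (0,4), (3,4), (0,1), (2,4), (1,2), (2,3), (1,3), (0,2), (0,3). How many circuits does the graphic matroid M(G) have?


A circuit in a graphic matroid = edge set of a simple cycle.
G has 5 vertices and 9 edges.
Enumerating all minimal edge subsets forming cycles...
Total circuits found: 22.

22


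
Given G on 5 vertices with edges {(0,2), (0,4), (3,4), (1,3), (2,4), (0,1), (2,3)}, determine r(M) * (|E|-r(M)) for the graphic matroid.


r(M) = |V| - c = 5 - 1 = 4.
nullity = |E| - r(M) = 7 - 4 = 3.
Product = 4 * 3 = 12.

12


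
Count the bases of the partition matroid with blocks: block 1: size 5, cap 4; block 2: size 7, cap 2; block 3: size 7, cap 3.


A basis picks exactly ci elements from block i.
Number of bases = product of C(|Si|, ci).
= C(5,4) * C(7,2) * C(7,3)
= 5 * 21 * 35
= 3675.

3675


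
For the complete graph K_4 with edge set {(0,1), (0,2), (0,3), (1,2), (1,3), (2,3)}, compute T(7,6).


T(K_4; x,y) = x^3 + 3x^2 + 4xy + 2x + y^3 + 3y^2 + 2y.
Substituting x=7, y=6:
= 343 + 147 + 168 + 14 + 216 + 108 + 12
= 1008.

1008


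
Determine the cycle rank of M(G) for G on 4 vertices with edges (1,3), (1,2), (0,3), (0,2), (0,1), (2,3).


Cycle rank (nullity) = |E| - r(M) = |E| - (|V| - c).
|E| = 6, |V| = 4, c = 1.
Nullity = 6 - (4 - 1) = 6 - 3 = 3.

3


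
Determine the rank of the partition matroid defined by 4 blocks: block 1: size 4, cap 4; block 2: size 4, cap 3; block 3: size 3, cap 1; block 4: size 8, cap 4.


Rank of a partition matroid = sum of min(|Si|, ci) for each block.
= min(4,4) + min(4,3) + min(3,1) + min(8,4)
= 4 + 3 + 1 + 4
= 12.

12


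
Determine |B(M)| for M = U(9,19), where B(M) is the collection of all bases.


Bases of U(9,19) are all 9-element subsets of the 19-element ground set.
Number of bases = C(19,9).
C(19,9) = 19! / (9! * 10!) = 92378.

92378


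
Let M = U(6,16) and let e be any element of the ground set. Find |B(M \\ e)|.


Deleting e from U(6,16) gives U(6,15) since n > r.
Bases of U(6,15) = C(15,6) = 15! / (6! * 9!) = 5005.

5005


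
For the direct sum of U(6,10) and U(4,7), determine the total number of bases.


Bases of a direct sum M1 + M2: |B| = |B(M1)| * |B(M2)|.
|B(U(6,10))| = C(10,6) = 210.
|B(U(4,7))| = C(7,4) = 35.
Total bases = 210 * 35 = 7350.

7350


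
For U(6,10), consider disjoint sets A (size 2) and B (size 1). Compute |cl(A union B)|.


|A union B| = 2 + 1 = 3 (disjoint).
In U(6,10), cl(S) = S if |S| < 6, else cl(S) = E.
Since 3 < 6, cl(A union B) = A union B.
|cl(A union B)| = 3.

3


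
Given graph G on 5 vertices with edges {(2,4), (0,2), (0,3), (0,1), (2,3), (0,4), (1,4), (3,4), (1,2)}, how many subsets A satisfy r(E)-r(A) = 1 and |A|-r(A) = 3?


R(x,y) = sum over A in 2^E of x^(r(E)-r(A)) * y^(|A|-r(A)).
G has 5 vertices, 9 edges. r(E) = 4.
Enumerate all 2^9 = 512 subsets.
Count subsets with r(E)-r(A)=1 and |A|-r(A)=3: 2.

2


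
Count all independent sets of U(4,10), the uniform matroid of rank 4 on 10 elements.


Independent sets of U(4,10) are all subsets of size <= 4.
Count = C(10,0) + C(10,1) + C(10,2) + C(10,3) + C(10,4)
     = 1 + 10 + 45 + 120 + 210
     = 386.

386


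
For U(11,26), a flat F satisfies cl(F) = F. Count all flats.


Flats of U(11,26): every subset of size < 11 is a flat, plus E itself.
Count = C(26,0) + C(26,1) + C(26,2) + C(26,3) + C(26,4) + C(26,5) + C(26,6) + C(26,7) + C(26,8) + C(26,9) + C(26,10) + 1
     = 1 + 26 + 325 + 2600 + 14950 + 65780 + 230230 + 657800 + 1562275 + 3124550 + 5311735 + 1
     = 10970273.

10970273


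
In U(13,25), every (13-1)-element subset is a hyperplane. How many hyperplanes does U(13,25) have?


Hyperplanes of U(13,25) are flats of rank 12.
In a uniform matroid, these are exactly the (12)-element subsets.
Count = C(25,12) = 25! / (12! * 13!) = 5200300.

5200300


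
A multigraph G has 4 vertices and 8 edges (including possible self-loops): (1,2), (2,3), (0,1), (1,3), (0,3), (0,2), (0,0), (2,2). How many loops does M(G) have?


In a graphic matroid, a loop is a self-loop edge (u,u) with rank 0.
Examining all 8 edges for self-loops...
Self-loops found: (0,0), (2,2)
Number of loops = 2.

2


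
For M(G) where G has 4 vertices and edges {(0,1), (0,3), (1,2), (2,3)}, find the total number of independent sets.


An independent set in a graphic matroid is an acyclic edge subset.
G has 4 vertices and 4 edges.
Enumerate all 2^4 = 16 subsets, checking for acyclicity.
Total independent sets = 15.

15


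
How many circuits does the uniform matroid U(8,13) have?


In U(8,13), circuits are the (9)-element subsets.
Any set of 9 elements is dependent, and removing any one element gives
an independent set of size 8, so it is a minimal dependent set.
Number of circuits = (13 choose 9) = 715.

715


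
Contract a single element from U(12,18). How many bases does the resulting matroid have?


Contracting e from U(12,18) gives U(11,17).
Bases of U(11,17) = C(17,11) = 17! / (11! * 6!) = 12376.

12376


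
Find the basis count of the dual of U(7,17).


The dual of U(r,n) is U(n-r, n) = U(10,17).
Bases of U(10,17) are all (10)-element subsets.
|B(M*)| = (17 choose 10) = 19448.

19448


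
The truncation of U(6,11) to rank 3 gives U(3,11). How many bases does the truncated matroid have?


Truncating U(6,11) to rank 3 gives U(3,11).
Bases of U(3,11) are all 3-element subsets of 11 elements.
Number of bases = C(11,3) = (11 * 10 * 9) / (1 * 2 * 3) = 165.

165


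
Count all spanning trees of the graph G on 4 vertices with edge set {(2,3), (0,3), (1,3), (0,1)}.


By Kirchhoff's matrix tree theorem, the number of spanning trees equals
the determinant of any cofactor of the Laplacian matrix L.
G has 4 vertices and 4 edges.
Computing the (3 x 3) cofactor determinant gives 3.

3


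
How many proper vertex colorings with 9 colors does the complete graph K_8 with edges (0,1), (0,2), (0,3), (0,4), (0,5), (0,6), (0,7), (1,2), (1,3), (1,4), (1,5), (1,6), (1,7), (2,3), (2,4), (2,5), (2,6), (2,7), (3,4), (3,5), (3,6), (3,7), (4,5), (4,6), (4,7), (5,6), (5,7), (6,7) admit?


P(K_8, k) = k(k-1)(k-2)...(k-7).
P(9) = (9) * (8) * (7) * (6) * (5) * (4) * (3) * (2) = 362880.

362880


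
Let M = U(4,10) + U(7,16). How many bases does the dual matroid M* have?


(M1+M2)* = M1* + M2*.
M1* = U(6,10), bases: C(10,6) = 210.
M2* = U(9,16), bases: C(16,9) = 11440.
|B(M*)| = 210 * 11440 = 2402400.

2402400


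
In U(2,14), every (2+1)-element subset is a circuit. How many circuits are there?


In U(2,14), circuits are the (3)-element subsets.
Any set of 3 elements is dependent, and removing any one element gives
an independent set of size 2, so it is a minimal dependent set.
Number of circuits = C(14,3) = (14 * 13 * 12) / (1 * 2 * 3) = 364.

364


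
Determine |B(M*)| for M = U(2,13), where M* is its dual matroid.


The dual of U(r,n) is U(n-r, n) = U(11,13).
Bases of U(11,13) are all (11)-element subsets.
|B(M*)| = (13 choose 11) = 78.

78


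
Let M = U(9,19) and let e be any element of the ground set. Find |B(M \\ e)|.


Deleting e from U(9,19) gives U(9,18) since n > r.
Bases of U(9,18) = C(18,9) = 18! / (9! * 9!) = 48620.

48620


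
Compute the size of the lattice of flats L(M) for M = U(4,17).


Flats of U(4,17): every subset of size < 4 is a flat, plus E itself.
Count = C(17,0) + C(17,1) + C(17,2) + C(17,3) + 1
     = 1 + 17 + 136 + 680 + 1
     = 835.

835


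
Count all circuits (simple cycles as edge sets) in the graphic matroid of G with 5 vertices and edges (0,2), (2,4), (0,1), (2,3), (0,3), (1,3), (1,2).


A circuit in a graphic matroid = edge set of a simple cycle.
G has 5 vertices and 7 edges.
Enumerating all minimal edge subsets forming cycles...
Total circuits found: 7.

7


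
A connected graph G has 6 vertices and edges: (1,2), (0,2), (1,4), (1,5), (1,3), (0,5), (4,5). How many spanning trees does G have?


By Kirchhoff's matrix tree theorem, the number of spanning trees equals
the determinant of any cofactor of the Laplacian matrix L.
G has 6 vertices and 7 edges.
Computing the (5 x 5) cofactor determinant gives 11.

11


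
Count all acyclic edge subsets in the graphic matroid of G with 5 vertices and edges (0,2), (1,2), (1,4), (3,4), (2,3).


An independent set in a graphic matroid is an acyclic edge subset.
G has 5 vertices and 5 edges.
Enumerate all 2^5 = 32 subsets, checking for acyclicity.
Total independent sets = 30.

30


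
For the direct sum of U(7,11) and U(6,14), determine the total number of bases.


Bases of a direct sum M1 + M2: |B| = |B(M1)| * |B(M2)|.
|B(U(7,11))| = C(11,7) = 330.
|B(U(6,14))| = C(14,6) = 3003.
Total bases = 330 * 3003 = 990990.

990990


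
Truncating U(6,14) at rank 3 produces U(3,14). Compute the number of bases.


Truncating U(6,14) to rank 3 gives U(3,14).
Bases of U(3,14) are all 3-element subsets of 14 elements.
Number of bases = C(14,3) = (14 * 13 * 12) / (1 * 2 * 3) = 364.

364


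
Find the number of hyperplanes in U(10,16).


Hyperplanes of U(10,16) are flats of rank 9.
In a uniform matroid, these are exactly the (9)-element subsets.
Count = (16 choose 9) = 11440.

11440


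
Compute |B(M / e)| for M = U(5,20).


Contracting e from U(5,20) gives U(4,19).
Bases of U(4,19) = (19 choose 4) = 3876.

3876


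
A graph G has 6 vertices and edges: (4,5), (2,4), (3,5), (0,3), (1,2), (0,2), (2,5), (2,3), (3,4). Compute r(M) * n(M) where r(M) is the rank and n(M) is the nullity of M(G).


r(M) = |V| - c = 6 - 1 = 5.
nullity = |E| - r(M) = 9 - 5 = 4.
Product = 5 * 4 = 20.

20


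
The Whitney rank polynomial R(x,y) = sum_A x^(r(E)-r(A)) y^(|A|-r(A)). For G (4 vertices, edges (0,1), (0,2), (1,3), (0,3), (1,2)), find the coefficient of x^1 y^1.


R(x,y) = sum over A in 2^E of x^(r(E)-r(A)) * y^(|A|-r(A)).
G has 4 vertices, 5 edges. r(E) = 3.
Enumerate all 2^5 = 32 subsets.
Count subsets with r(E)-r(A)=1 and |A|-r(A)=1: 2.

2


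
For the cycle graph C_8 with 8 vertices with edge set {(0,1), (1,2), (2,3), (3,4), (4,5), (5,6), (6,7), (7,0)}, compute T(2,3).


T(C_8; x,y) = x + x^2 + ... + x^(7) + y.
T(2,3) = 2^1 + 2^2 + 2^3 + 2^4 + 2^5 + 2^6 + 2^7 + 3
= 2 + 4 + 8 + 16 + 32 + 64 + 128 + 3
= 257.

257


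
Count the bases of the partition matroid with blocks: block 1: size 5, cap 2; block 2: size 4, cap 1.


A basis picks exactly ci elements from block i.
Number of bases = product of C(|Si|, ci).
= C(5,2) * C(4,1)
= 10 * 4
= 40.

40


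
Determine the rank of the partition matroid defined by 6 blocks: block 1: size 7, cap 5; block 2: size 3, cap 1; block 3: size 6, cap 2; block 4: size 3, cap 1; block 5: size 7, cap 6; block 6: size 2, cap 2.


Rank of a partition matroid = sum of min(|Si|, ci) for each block.
= min(7,5) + min(3,1) + min(6,2) + min(3,1) + min(7,6) + min(2,2)
= 5 + 1 + 2 + 1 + 6 + 2
= 17.

17


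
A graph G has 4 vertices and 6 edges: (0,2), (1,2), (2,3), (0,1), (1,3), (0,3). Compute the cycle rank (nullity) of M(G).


Cycle rank (nullity) = |E| - r(M) = |E| - (|V| - c).
|E| = 6, |V| = 4, c = 1.
Nullity = 6 - (4 - 1) = 6 - 3 = 3.

3


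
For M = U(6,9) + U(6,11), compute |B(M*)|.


(M1+M2)* = M1* + M2*.
M1* = U(3,9), bases: C(9,3) = 84.
M2* = U(5,11), bases: C(11,5) = 462.
|B(M*)| = 84 * 462 = 38808.

38808


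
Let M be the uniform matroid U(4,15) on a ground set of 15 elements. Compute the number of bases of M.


Bases of U(4,15) are all 4-element subsets of the 15-element ground set.
Number of bases = C(15,4).
C(15,4) = 15! / (4! * 11!) = 1365.

1365


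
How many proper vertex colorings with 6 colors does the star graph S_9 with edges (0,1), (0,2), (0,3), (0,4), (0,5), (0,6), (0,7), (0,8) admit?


P(tree, k) = k * (k-1)^(8) for any tree on 9 vertices.
P(6) = 6 * 5^8 = 6 * 390625 = 2343750.

2343750


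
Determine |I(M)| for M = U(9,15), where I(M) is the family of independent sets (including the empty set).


Independent sets of U(9,15) are all subsets of size <= 9.
Count = C(15,0) + C(15,1) + C(15,2) + C(15,3) + C(15,4) + C(15,5) + C(15,6) + C(15,7) + C(15,8) + C(15,9)
     = 1 + 15 + 105 + 455 + 1365 + 3003 + 5005 + 6435 + 6435 + 5005
     = 27824.

27824


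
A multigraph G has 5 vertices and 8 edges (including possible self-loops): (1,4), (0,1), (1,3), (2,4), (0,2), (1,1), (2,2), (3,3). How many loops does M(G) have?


In a graphic matroid, a loop is a self-loop edge (u,u) with rank 0.
Examining all 8 edges for self-loops...
Self-loops found: (1,1), (2,2), (3,3)
Number of loops = 3.

3


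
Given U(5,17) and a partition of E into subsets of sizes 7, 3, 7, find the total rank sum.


r(Ai) = min(|Ai|, 5) for each part.
Sum = min(7,5) + min(3,5) + min(7,5)
    = 5 + 3 + 5
    = 13.

13


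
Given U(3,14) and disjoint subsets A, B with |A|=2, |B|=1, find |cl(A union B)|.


|A union B| = 2 + 1 = 3 (disjoint).
In U(3,14), cl(S) = S if |S| < 3, else cl(S) = E.
Since 3 >= 3, cl(A union B) = E.
|cl(A union B)| = 14.

14


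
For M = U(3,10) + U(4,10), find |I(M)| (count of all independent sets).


For a direct sum, |I(M1+M2)| = |I(M1)| * |I(M2)|.
|I(U(3,10))| = sum C(10,k) for k=0..3 = 176.
|I(U(4,10))| = sum C(10,k) for k=0..4 = 386.
Total = 176 * 386 = 67936.

67936


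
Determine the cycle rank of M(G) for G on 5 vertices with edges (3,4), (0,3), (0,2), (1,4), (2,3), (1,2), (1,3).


Cycle rank (nullity) = |E| - r(M) = |E| - (|V| - c).
|E| = 7, |V| = 5, c = 1.
Nullity = 7 - (5 - 1) = 7 - 4 = 3.

3


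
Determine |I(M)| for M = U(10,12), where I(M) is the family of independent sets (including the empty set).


Independent sets of U(10,12) are all subsets of size <= 10.
Count = (12 choose 0) + (12 choose 1) + (12 choose 2) + (12 choose 3) + (12 choose 4) + (12 choose 5) + (12 choose 6) + (12 choose 7) + (12 choose 8) + (12 choose 9) + (12 choose 10)
     = 1 + 12 + 66 + 220 + 495 + 792 + 924 + 792 + 495 + 220 + 66
     = 4083.

4083


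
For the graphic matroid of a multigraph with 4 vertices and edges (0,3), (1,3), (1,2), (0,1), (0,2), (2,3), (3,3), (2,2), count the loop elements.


In a graphic matroid, a loop is a self-loop edge (u,u) with rank 0.
Examining all 8 edges for self-loops...
Self-loops found: (3,3), (2,2)
Number of loops = 2.

2


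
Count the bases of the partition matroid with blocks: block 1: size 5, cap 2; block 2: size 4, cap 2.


A basis picks exactly ci elements from block i.
Number of bases = product of C(|Si|, ci).
= C(5,2) * C(4,2)
= 10 * 6
= 60.

60


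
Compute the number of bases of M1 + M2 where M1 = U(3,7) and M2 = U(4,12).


Bases of a direct sum M1 + M2: |B| = |B(M1)| * |B(M2)|.
|B(U(3,7))| = C(7,3) = 35.
|B(U(4,12))| = C(12,4) = 495.
Total bases = 35 * 495 = 17325.

17325


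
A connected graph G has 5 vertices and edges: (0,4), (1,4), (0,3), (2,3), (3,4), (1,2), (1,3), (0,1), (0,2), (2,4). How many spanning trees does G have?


By Kirchhoff's matrix tree theorem, the number of spanning trees equals
the determinant of any cofactor of the Laplacian matrix L.
G has 5 vertices and 10 edges.
Computing the (4 x 4) cofactor determinant gives 125.

125


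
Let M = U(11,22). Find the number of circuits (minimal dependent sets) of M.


In U(11,22), circuits are the (12)-element subsets.
Any set of 12 elements is dependent, and removing any one element gives
an independent set of size 11, so it is a minimal dependent set.
Number of circuits = C(22,12) = 646646.

646646


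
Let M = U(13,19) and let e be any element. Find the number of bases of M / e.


Contracting e from U(13,19) gives U(12,18).
Bases of U(12,18) = C(18,12) = 18564.

18564


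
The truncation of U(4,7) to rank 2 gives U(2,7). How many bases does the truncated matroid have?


Truncating U(4,7) to rank 2 gives U(2,7).
Bases of U(2,7) are all 2-element subsets of 7 elements.
Number of bases = (7 choose 2) = 21.

21


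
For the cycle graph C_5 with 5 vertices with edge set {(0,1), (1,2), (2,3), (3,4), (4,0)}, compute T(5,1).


T(C_5; x,y) = x + x^2 + ... + x^(4) + y.
T(5,1) = 5^1 + 5^2 + 5^3 + 5^4 + 1
= 5 + 25 + 125 + 625 + 1
= 781.

781


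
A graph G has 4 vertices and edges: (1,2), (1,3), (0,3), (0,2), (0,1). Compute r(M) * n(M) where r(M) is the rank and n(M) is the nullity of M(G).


r(M) = |V| - c = 4 - 1 = 3.
nullity = |E| - r(M) = 5 - 3 = 2.
Product = 3 * 2 = 6.

6


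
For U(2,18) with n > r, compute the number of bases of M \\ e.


Deleting e from U(2,18) gives U(2,17) since n > r.
Bases of U(2,17) = C(17,2) = (17 * 16) / (1 * 2) = 136.

136


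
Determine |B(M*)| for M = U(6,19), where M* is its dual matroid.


The dual of U(r,n) is U(n-r, n) = U(13,19).
Bases of U(13,19) are all (13)-element subsets.
|B(M*)| = C(19,13) = 19! / (13! * 6!) = 27132.

27132


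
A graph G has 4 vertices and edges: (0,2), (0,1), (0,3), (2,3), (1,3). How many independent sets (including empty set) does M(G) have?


An independent set in a graphic matroid is an acyclic edge subset.
G has 4 vertices and 5 edges.
Enumerate all 2^5 = 32 subsets, checking for acyclicity.
Total independent sets = 24.

24


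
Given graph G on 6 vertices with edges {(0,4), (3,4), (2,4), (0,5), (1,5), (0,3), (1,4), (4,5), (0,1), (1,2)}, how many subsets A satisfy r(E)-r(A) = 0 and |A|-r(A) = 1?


R(x,y) = sum over A in 2^E of x^(r(E)-r(A)) * y^(|A|-r(A)).
G has 6 vertices, 10 edges. r(E) = 5.
Enumerate all 2^10 = 1024 subsets.
Count subsets with r(E)-r(A)=0 and |A|-r(A)=1: 144.

144


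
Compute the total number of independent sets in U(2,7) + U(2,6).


For a direct sum, |I(M1+M2)| = |I(M1)| * |I(M2)|.
|I(U(2,7))| = sum C(7,k) for k=0..2 = 29.
|I(U(2,6))| = sum C(6,k) for k=0..2 = 22.
Total = 29 * 22 = 638.

638


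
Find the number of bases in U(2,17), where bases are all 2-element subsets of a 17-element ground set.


Bases of U(2,17) are all 2-element subsets of the 17-element ground set.
Number of bases = C(17,2).
C(17,2) = 17! / (2! * 15!) = 136.

136


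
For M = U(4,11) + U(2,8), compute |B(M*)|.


(M1+M2)* = M1* + M2*.
M1* = U(7,11), bases: C(11,7) = 330.
M2* = U(6,8), bases: C(8,6) = 28.
|B(M*)| = 330 * 28 = 9240.

9240


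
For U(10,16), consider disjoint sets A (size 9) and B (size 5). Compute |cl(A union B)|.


|A union B| = 9 + 5 = 14 (disjoint).
In U(10,16), cl(S) = S if |S| < 10, else cl(S) = E.
Since 14 >= 10, cl(A union B) = E.
|cl(A union B)| = 16.

16


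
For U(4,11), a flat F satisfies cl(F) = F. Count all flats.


Flats of U(4,11): every subset of size < 4 is a flat, plus E itself.
Count = (11 choose 0) + (11 choose 1) + (11 choose 2) + (11 choose 3) + 1
     = 1 + 11 + 55 + 165 + 1
     = 233.

233


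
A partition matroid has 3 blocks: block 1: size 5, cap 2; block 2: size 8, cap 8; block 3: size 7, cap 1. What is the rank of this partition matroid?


Rank of a partition matroid = sum of min(|Si|, ci) for each block.
= min(5,2) + min(8,8) + min(7,1)
= 2 + 8 + 1
= 11.

11


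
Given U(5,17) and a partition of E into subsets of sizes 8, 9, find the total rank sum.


r(Ai) = min(|Ai|, 5) for each part.
Sum = min(8,5) + min(9,5)
    = 5 + 5
    = 10.

10


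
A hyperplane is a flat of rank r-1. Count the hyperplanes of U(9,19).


Hyperplanes of U(9,19) are flats of rank 8.
In a uniform matroid, these are exactly the (8)-element subsets.
Count = (19 choose 8) = 75582.

75582


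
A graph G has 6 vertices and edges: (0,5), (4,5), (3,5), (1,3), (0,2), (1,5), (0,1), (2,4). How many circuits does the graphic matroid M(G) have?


A circuit in a graphic matroid = edge set of a simple cycle.
G has 6 vertices and 8 edges.
Enumerating all minimal edge subsets forming cycles...
Total circuits found: 6.

6


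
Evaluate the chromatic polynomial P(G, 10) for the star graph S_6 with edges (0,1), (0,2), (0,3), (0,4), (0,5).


P(tree, k) = k * (k-1)^(5) for any tree on 6 vertices.
P(10) = 10 * 9^5 = 10 * 59049 = 590490.

590490


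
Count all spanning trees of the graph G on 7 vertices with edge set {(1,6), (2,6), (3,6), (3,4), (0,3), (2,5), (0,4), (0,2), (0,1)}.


By Kirchhoff's matrix tree theorem, the number of spanning trees equals
the determinant of any cofactor of the Laplacian matrix L.
G has 7 vertices and 9 edges.
Computing the (6 x 6) cofactor determinant gives 32.

32


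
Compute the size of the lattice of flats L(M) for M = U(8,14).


Flats of U(8,14): every subset of size < 8 is a flat, plus E itself.
Count = (14 choose 0) + (14 choose 1) + (14 choose 2) + (14 choose 3) + (14 choose 4) + (14 choose 5) + (14 choose 6) + (14 choose 7) + 1
     = 1 + 14 + 91 + 364 + 1001 + 2002 + 3003 + 3432 + 1
     = 9909.

9909


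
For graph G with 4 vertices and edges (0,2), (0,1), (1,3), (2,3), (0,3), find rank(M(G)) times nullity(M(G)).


r(M) = |V| - c = 4 - 1 = 3.
nullity = |E| - r(M) = 5 - 3 = 2.
Product = 3 * 2 = 6.

6


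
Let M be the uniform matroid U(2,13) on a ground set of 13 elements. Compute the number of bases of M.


Bases of U(2,13) are all 2-element subsets of the 13-element ground set.
Number of bases = C(13,2).
C(13,2) = 13! / (2! * 11!) = 78.

78


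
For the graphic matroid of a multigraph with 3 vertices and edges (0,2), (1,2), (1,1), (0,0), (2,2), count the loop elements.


In a graphic matroid, a loop is a self-loop edge (u,u) with rank 0.
Examining all 5 edges for self-loops...
Self-loops found: (1,1), (0,0), (2,2)
Number of loops = 3.

3


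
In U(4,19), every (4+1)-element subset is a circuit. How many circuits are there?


In U(4,19), circuits are the (5)-element subsets.
Any set of 5 elements is dependent, and removing any one element gives
an independent set of size 4, so it is a minimal dependent set.
Number of circuits = C(19,5) = 11628.

11628


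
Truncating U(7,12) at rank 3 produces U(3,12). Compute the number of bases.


Truncating U(7,12) to rank 3 gives U(3,12).
Bases of U(3,12) are all 3-element subsets of 12 elements.
Number of bases = C(12,3) = (12 * 11 * 10) / (1 * 2 * 3) = 220.

220


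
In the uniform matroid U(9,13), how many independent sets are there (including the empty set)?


Independent sets of U(9,13) are all subsets of size <= 9.
Count = (13 choose 0) + (13 choose 1) + (13 choose 2) + (13 choose 3) + (13 choose 4) + (13 choose 5) + (13 choose 6) + (13 choose 7) + (13 choose 8) + (13 choose 9)
     = 1 + 13 + 78 + 286 + 715 + 1287 + 1716 + 1716 + 1287 + 715
     = 7814.

7814


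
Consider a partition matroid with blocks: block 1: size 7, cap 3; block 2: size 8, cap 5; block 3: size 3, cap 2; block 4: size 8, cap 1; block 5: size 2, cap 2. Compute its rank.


Rank of a partition matroid = sum of min(|Si|, ci) for each block.
= min(7,3) + min(8,5) + min(3,2) + min(8,1) + min(2,2)
= 3 + 5 + 2 + 1 + 2
= 13.

13


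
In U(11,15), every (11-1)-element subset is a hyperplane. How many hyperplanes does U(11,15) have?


Hyperplanes of U(11,15) are flats of rank 10.
In a uniform matroid, these are exactly the (10)-element subsets.
Count = C(15,10) = 3003.

3003


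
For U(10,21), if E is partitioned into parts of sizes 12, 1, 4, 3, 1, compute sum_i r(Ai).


r(Ai) = min(|Ai|, 10) for each part.
Sum = min(12,10) + min(1,10) + min(4,10) + min(3,10) + min(1,10)
    = 10 + 1 + 4 + 3 + 1
    = 19.

19


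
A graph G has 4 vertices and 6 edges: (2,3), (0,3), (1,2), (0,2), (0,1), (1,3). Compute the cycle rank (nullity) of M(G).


Cycle rank (nullity) = |E| - r(M) = |E| - (|V| - c).
|E| = 6, |V| = 4, c = 1.
Nullity = 6 - (4 - 1) = 6 - 3 = 3.

3


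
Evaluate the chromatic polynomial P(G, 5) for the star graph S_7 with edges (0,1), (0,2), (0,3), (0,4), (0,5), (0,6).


P(tree, k) = k * (k-1)^(6) for any tree on 7 vertices.
P(5) = 5 * 4^6 = 5 * 4096 = 20480.

20480


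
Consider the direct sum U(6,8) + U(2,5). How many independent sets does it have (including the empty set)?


For a direct sum, |I(M1+M2)| = |I(M1)| * |I(M2)|.
|I(U(6,8))| = sum C(8,k) for k=0..6 = 247.
|I(U(2,5))| = sum C(5,k) for k=0..2 = 16.
Total = 247 * 16 = 3952.

3952


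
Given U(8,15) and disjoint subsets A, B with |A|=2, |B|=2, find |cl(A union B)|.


|A union B| = 2 + 2 = 4 (disjoint).
In U(8,15), cl(S) = S if |S| < 8, else cl(S) = E.
Since 4 < 8, cl(A union B) = A union B.
|cl(A union B)| = 4.

4


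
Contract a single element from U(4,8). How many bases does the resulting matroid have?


Contracting e from U(4,8) gives U(3,7).
Bases of U(3,7) = C(7,3) = (7 * 6 * 5) / (1 * 2 * 3) = 35.

35


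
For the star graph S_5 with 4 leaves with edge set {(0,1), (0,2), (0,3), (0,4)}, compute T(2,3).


A star on 5 vertices is a tree with 4 edges.
T(x,y) = x^(4) for any tree.
T(2,3) = 2^4 = 16.

16


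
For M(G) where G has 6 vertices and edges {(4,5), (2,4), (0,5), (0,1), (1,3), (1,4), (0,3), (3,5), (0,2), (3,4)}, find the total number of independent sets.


An independent set in a graphic matroid is an acyclic edge subset.
G has 6 vertices and 10 edges.
Enumerate all 2^10 = 1024 subsets, checking for acyclicity.
Total independent sets = 466.

466


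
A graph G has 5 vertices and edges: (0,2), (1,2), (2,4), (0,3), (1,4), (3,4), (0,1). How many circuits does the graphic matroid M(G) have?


A circuit in a graphic matroid = edge set of a simple cycle.
G has 5 vertices and 7 edges.
Enumerating all minimal edge subsets forming cycles...
Total circuits found: 7.

7


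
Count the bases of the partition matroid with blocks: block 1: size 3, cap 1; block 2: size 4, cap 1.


A basis picks exactly ci elements from block i.
Number of bases = product of C(|Si|, ci).
= C(3,1) * C(4,1)
= 3 * 4
= 12.

12


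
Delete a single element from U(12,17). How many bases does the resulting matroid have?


Deleting e from U(12,17) gives U(12,16) since n > r.
Bases of U(12,16) = C(16,12) = 1820.

1820


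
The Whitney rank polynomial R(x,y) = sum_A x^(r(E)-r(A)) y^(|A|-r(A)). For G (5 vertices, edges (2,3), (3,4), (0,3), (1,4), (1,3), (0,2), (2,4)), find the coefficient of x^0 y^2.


R(x,y) = sum over A in 2^E of x^(r(E)-r(A)) * y^(|A|-r(A)).
G has 5 vertices, 7 edges. r(E) = 4.
Enumerate all 2^7 = 128 subsets.
Count subsets with r(E)-r(A)=0 and |A|-r(A)=2: 7.

7


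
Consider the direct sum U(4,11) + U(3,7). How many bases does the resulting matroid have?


Bases of a direct sum M1 + M2: |B| = |B(M1)| * |B(M2)|.
|B(U(4,11))| = C(11,4) = 330.
|B(U(3,7))| = C(7,3) = 35.
Total bases = 330 * 35 = 11550.

11550


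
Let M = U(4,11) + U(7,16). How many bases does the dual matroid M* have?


(M1+M2)* = M1* + M2*.
M1* = U(7,11), bases: C(11,7) = 330.
M2* = U(9,16), bases: C(16,9) = 11440.
|B(M*)| = 330 * 11440 = 3775200.

3775200


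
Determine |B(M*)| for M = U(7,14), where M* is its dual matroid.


The dual of U(r,n) is U(n-r, n) = U(7,14).
Bases of U(7,14) are all (7)-element subsets.
|B(M*)| = C(14,7) = 14! / (7! * 7!) = 3432.

3432


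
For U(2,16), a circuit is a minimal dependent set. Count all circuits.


In U(2,16), circuits are the (3)-element subsets.
Any set of 3 elements is dependent, and removing any one element gives
an independent set of size 2, so it is a minimal dependent set.
Number of circuits = (16 choose 3) = 560.

560


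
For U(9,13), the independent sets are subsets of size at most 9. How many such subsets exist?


Independent sets of U(9,13) are all subsets of size <= 9.
Count = C(13,0) + C(13,1) + C(13,2) + C(13,3) + C(13,4) + C(13,5) + C(13,6) + C(13,7) + C(13,8) + C(13,9)
     = 1 + 13 + 78 + 286 + 715 + 1287 + 1716 + 1716 + 1287 + 715
     = 7814.

7814


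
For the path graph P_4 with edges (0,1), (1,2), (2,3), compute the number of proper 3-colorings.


P(P_4, k) = k * (k-1)^(3).
P(3) = 3 * 2^3 = 3 * 8 = 24.

24


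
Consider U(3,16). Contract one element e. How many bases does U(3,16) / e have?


Contracting e from U(3,16) gives U(2,15).
Bases of U(2,15) = (15 choose 2) = 105.

105


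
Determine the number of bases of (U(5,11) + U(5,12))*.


(M1+M2)* = M1* + M2*.
M1* = U(6,11), bases: C(11,6) = 462.
M2* = U(7,12), bases: C(12,7) = 792.
|B(M*)| = 462 * 792 = 365904.

365904


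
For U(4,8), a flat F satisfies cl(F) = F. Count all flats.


Flats of U(4,8): every subset of size < 4 is a flat, plus E itself.
Count = (8 choose 0) + (8 choose 1) + (8 choose 2) + (8 choose 3) + 1
     = 1 + 8 + 28 + 56 + 1
     = 94.

94


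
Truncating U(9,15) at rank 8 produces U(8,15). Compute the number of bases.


Truncating U(9,15) to rank 8 gives U(8,15).
Bases of U(8,15) are all 8-element subsets of 15 elements.
Number of bases = C(15,8) = 15! / (8! * 7!) = 6435.

6435


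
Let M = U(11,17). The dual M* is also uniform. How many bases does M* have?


The dual of U(r,n) is U(n-r, n) = U(6,17).
Bases of U(6,17) are all (6)-element subsets.
|B(M*)| = C(17,6) = 12376.

12376


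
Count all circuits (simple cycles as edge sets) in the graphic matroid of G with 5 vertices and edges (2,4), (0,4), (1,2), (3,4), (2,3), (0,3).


A circuit in a graphic matroid = edge set of a simple cycle.
G has 5 vertices and 6 edges.
Enumerating all minimal edge subsets forming cycles...
Total circuits found: 3.

3


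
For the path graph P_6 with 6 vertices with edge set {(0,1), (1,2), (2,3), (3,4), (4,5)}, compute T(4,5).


A path on 6 vertices is a tree with 5 edges.
T(x,y) = x^(5) for any tree.
T(4,5) = 4^5 = 1024.

1024


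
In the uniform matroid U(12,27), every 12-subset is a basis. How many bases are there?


Bases of U(12,27) are all 12-element subsets of the 27-element ground set.
Number of bases = C(27,12).
C(27,12) = 27! / (12! * 15!) = 17383860.

17383860


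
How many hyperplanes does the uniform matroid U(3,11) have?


Hyperplanes of U(3,11) are flats of rank 2.
In a uniform matroid, these are exactly the (2)-element subsets.
Count = C(11,2) = 11! / (2! * 9!) = 55.

55


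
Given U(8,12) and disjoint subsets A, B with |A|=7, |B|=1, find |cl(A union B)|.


|A union B| = 7 + 1 = 8 (disjoint).
In U(8,12), cl(S) = S if |S| < 8, else cl(S) = E.
Since 8 >= 8, cl(A union B) = E.
|cl(A union B)| = 12.

12


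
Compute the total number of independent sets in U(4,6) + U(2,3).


For a direct sum, |I(M1+M2)| = |I(M1)| * |I(M2)|.
|I(U(4,6))| = sum C(6,k) for k=0..4 = 57.
|I(U(2,3))| = sum C(3,k) for k=0..2 = 7.
Total = 57 * 7 = 399.

399


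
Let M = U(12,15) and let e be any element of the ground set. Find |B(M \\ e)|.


Deleting e from U(12,15) gives U(12,14) since n > r.
Bases of U(12,14) = C(14,12) = 91.

91


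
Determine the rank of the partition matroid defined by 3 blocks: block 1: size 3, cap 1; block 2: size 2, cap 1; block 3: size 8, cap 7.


Rank of a partition matroid = sum of min(|Si|, ci) for each block.
= min(3,1) + min(2,1) + min(8,7)
= 1 + 1 + 7
= 9.

9


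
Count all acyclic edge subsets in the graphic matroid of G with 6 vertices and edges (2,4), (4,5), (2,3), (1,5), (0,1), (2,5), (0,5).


An independent set in a graphic matroid is an acyclic edge subset.
G has 6 vertices and 7 edges.
Enumerate all 2^7 = 128 subsets, checking for acyclicity.
Total independent sets = 98.

98


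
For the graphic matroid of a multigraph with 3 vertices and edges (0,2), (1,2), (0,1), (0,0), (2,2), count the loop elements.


In a graphic matroid, a loop is a self-loop edge (u,u) with rank 0.
Examining all 5 edges for self-loops...
Self-loops found: (0,0), (2,2)
Number of loops = 2.

2


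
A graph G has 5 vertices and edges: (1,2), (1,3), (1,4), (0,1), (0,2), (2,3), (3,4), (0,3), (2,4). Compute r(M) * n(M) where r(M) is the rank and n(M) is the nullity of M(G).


r(M) = |V| - c = 5 - 1 = 4.
nullity = |E| - r(M) = 9 - 4 = 5.
Product = 4 * 5 = 20.

20


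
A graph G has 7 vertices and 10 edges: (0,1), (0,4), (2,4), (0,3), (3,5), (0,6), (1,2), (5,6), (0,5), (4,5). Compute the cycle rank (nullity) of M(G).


Cycle rank (nullity) = |E| - r(M) = |E| - (|V| - c).
|E| = 10, |V| = 7, c = 1.
Nullity = 10 - (7 - 1) = 10 - 6 = 4.

4


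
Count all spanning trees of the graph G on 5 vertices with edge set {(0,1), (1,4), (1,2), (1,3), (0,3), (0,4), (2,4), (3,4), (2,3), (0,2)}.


By Kirchhoff's matrix tree theorem, the number of spanning trees equals
the determinant of any cofactor of the Laplacian matrix L.
G has 5 vertices and 10 edges.
Computing the (4 x 4) cofactor determinant gives 125.

125


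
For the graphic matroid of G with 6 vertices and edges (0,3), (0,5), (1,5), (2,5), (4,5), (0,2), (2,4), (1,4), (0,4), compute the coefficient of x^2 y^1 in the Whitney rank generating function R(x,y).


R(x,y) = sum over A in 2^E of x^(r(E)-r(A)) * y^(|A|-r(A)).
G has 6 vertices, 9 edges. r(E) = 5.
Enumerate all 2^9 = 512 subsets.
Count subsets with r(E)-r(A)=2 and |A|-r(A)=1: 35.

35


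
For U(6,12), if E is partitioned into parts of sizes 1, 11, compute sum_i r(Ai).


r(Ai) = min(|Ai|, 6) for each part.
Sum = min(1,6) + min(11,6)
    = 1 + 6
    = 7.

7


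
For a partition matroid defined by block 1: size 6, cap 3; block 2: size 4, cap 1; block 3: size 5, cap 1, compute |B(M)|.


A basis picks exactly ci elements from block i.
Number of bases = product of C(|Si|, ci).
= C(6,3) * C(4,1) * C(5,1)
= 20 * 4 * 5
= 400.

400


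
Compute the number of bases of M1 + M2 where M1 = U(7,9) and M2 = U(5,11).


Bases of a direct sum M1 + M2: |B| = |B(M1)| * |B(M2)|.
|B(U(7,9))| = C(9,7) = 36.
|B(U(5,11))| = C(11,5) = 462.
Total bases = 36 * 462 = 16632.

16632


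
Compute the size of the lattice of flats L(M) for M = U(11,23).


Flats of U(11,23): every subset of size < 11 is a flat, plus E itself.
Count = (23 choose 0) + (23 choose 1) + (23 choose 2) + (23 choose 3) + (23 choose 4) + (23 choose 5) + (23 choose 6) + (23 choose 7) + (23 choose 8) + (23 choose 9) + (23 choose 10) + 1
     = 1 + 23 + 253 + 1771 + 8855 + 33649 + 100947 + 245157 + 490314 + 817190 + 1144066 + 1
     = 2842227.

2842227


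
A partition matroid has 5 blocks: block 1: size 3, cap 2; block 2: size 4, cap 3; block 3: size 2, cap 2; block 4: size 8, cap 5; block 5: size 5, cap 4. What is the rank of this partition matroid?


Rank of a partition matroid = sum of min(|Si|, ci) for each block.
= min(3,2) + min(4,3) + min(2,2) + min(8,5) + min(5,4)
= 2 + 3 + 2 + 5 + 4
= 16.

16


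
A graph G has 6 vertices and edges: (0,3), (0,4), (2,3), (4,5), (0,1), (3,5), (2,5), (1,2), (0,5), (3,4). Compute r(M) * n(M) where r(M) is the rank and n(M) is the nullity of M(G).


r(M) = |V| - c = 6 - 1 = 5.
nullity = |E| - r(M) = 10 - 5 = 5.
Product = 5 * 5 = 25.

25


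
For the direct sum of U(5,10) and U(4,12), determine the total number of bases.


Bases of a direct sum M1 + M2: |B| = |B(M1)| * |B(M2)|.
|B(U(5,10))| = C(10,5) = 252.
|B(U(4,12))| = C(12,4) = 495.
Total bases = 252 * 495 = 124740.

124740


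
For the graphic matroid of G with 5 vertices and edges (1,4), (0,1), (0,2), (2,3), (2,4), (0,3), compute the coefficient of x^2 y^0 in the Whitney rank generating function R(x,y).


R(x,y) = sum over A in 2^E of x^(r(E)-r(A)) * y^(|A|-r(A)).
G has 5 vertices, 6 edges. r(E) = 4.
Enumerate all 2^6 = 64 subsets.
Count subsets with r(E)-r(A)=2 and |A|-r(A)=0: 15.

15


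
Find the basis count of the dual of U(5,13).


The dual of U(r,n) is U(n-r, n) = U(8,13).
Bases of U(8,13) are all (8)-element subsets.
|B(M*)| = C(13,8) = 1287.

1287


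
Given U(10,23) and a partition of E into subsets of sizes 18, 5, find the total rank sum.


r(Ai) = min(|Ai|, 10) for each part.
Sum = min(18,10) + min(5,10)
    = 10 + 5
    = 15.

15


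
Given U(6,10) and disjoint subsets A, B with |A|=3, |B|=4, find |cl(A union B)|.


|A union B| = 3 + 4 = 7 (disjoint).
In U(6,10), cl(S) = S if |S| < 6, else cl(S) = E.
Since 7 >= 6, cl(A union B) = E.
|cl(A union B)| = 10.

10


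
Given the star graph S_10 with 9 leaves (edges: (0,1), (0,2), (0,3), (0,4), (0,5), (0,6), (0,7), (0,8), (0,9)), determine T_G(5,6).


A star on 10 vertices is a tree with 9 edges.
T(x,y) = x^(9) for any tree.
T(5,6) = 5^9 = 1953125.

1953125


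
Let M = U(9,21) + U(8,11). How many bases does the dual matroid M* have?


(M1+M2)* = M1* + M2*.
M1* = U(12,21), bases: C(21,12) = 293930.
M2* = U(3,11), bases: C(11,3) = 165.
|B(M*)| = 293930 * 165 = 48498450.

48498450


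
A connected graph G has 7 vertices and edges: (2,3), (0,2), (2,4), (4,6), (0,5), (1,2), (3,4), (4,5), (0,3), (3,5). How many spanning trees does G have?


By Kirchhoff's matrix tree theorem, the number of spanning trees equals
the determinant of any cofactor of the Laplacian matrix L.
G has 7 vertices and 10 edges.
Computing the (6 x 6) cofactor determinant gives 45.

45


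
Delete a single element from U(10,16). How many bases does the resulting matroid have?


Deleting e from U(10,16) gives U(10,15) since n > r.
Bases of U(10,15) = C(15,10) = 3003.

3003


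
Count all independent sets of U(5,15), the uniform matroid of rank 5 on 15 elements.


Independent sets of U(5,15) are all subsets of size <= 5.
Count = (15 choose 0) + (15 choose 1) + (15 choose 2) + (15 choose 3) + (15 choose 4) + (15 choose 5)
     = 1 + 15 + 105 + 455 + 1365 + 3003
     = 4944.

4944


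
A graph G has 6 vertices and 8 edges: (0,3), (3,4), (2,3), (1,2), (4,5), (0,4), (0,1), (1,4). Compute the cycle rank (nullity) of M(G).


Cycle rank (nullity) = |E| - r(M) = |E| - (|V| - c).
|E| = 8, |V| = 6, c = 1.
Nullity = 8 - (6 - 1) = 8 - 5 = 3.

3
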